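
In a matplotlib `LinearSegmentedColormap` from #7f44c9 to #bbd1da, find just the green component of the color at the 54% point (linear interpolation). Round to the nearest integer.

144

G₁ = 68 (from #7f44c9), G₂ = 209 (from #bbd1da).
G = 68 + 0.54 × (209 − 68) = 144.14 → 144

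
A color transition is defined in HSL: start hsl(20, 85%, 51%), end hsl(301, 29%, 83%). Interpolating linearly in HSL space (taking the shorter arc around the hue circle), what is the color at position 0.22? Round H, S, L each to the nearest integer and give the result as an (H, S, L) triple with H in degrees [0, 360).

(3, 73, 58)

Hue: 301 − 20 = 281°, but |281| > 180 so the shorter arc goes the other way: Δh = 281 − 360 = -79°.
H = 20 + 0.22 × (-79) = 2.62 → 3°
S = 85 + 0.22 × (29 − 85) = 72.68 → 73%
L = 51 + 0.22 × (83 − 51) = 58.04 → 58%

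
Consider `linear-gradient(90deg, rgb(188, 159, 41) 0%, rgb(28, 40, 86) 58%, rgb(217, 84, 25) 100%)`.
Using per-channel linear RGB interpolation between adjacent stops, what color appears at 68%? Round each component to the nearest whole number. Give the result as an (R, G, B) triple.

(73, 50, 71)

68% lies between the 58% and 100% stops, so the local fraction is t = (68 − 58)/(100 − 58) = 10/42 ≈ 0.2381.
R = 28 + 0.2381 × (217 − 28) = 73.001 → 73
G = 40 + 0.2381 × (84 − 40) = 50.476 → 50
B = 86 + 0.2381 × (25 − 86) = 71.476 → 71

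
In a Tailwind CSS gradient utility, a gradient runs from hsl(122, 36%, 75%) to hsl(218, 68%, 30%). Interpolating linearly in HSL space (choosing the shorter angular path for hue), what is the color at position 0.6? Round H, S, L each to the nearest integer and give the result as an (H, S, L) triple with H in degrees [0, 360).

Hue arc: Δh = 218 − 122 = 96° (|Δh| ≤ 180, already the shorter path).
H = 122 + 0.6 × (96) = 179.6 → 180°
S = 36 + 0.6 × (68 − 36) = 55.2 → 55%
L = 75 + 0.6 × (30 − 75) = 48 → 48%

(180, 55, 48)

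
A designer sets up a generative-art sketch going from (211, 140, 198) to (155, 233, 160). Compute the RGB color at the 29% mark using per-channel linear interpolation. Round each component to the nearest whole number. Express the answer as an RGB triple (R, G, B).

(195, 167, 187)

29% corresponds to t = 0.29.
R = 211 + 0.29 × (155 − 211) = 211 + 0.29 × -56 = 194.76 → 195
G = 140 + 0.29 × (233 − 140) = 140 + 0.29 × 93 = 166.97 → 167
B = 198 + 0.29 × (160 − 198) = 198 + 0.29 × -38 = 186.98 → 187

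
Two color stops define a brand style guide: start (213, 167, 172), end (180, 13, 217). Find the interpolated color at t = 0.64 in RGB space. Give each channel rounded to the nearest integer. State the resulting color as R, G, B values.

(192, 68, 201)

R = 213 + 0.64 × (180 − 213) = 213 + 0.64 × -33 = 191.88 → 192
G = 167 + 0.64 × (13 − 167) = 167 + 0.64 × -154 = 68.44 → 68
B = 172 + 0.64 × (217 − 172) = 172 + 0.64 × 45 = 200.8 → 201
So the blended color is (192, 68, 201), about #c044c9.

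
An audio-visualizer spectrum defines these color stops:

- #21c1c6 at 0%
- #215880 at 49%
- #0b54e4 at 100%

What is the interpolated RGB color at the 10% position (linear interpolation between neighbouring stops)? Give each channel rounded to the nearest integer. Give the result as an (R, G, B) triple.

(33, 172, 184)

10% lies between the 0% and 49% stops, so the local fraction is t = (10 − 0)/(49 − 0) = 10/49 ≈ 0.2041.
#21c1c6 → (33, 193, 198); #215880 → (33, 88, 128).
R = 33 + 0.2041 × (33 − 33) = 33 → 33
G = 193 + 0.2041 × (88 − 193) = 171.57 → 172
B = 198 + 0.2041 × (128 − 198) = 183.713 → 184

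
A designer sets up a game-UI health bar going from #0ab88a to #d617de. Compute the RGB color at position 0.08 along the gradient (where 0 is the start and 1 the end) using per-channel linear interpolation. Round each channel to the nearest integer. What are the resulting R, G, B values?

#0ab88a → (10, 184, 138); #d617de → (214, 23, 222).
R = 10 + 0.08 × (214 − 10) = 10 + 0.08 × 204 = 26.32 → 26
G = 184 + 0.08 × (23 − 184) = 184 + 0.08 × -161 = 171.12 → 171
B = 138 + 0.08 × (222 − 138) = 138 + 0.08 × 84 = 144.72 → 145
So the blended color is (26, 171, 145), about #1aab91.

(26, 171, 145)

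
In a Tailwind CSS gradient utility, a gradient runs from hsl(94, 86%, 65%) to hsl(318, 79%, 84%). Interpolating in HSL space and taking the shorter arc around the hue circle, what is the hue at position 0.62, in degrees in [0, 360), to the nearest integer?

Hue: 318 − 94 = 224°, but |224| > 180 so the shorter arc goes the other way: Δh = 224 − 360 = -136°.
H = 94 + 0.62 × (-136) = 9.68 → 10°

10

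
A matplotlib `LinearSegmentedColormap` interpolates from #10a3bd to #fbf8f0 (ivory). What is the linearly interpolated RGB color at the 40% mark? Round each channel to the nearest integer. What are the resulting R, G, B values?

#10a3bd → (16, 163, 189); #fbf8f0 → (251, 248, 240).
40% corresponds to t = 0.4.
R = 16 + 0.4 × (251 − 16) = 16 + 0.4 × 235 = 110 → 110
G = 163 + 0.4 × (248 − 163) = 163 + 0.4 × 85 = 197 → 197
B = 189 + 0.4 × (240 − 189) = 189 + 0.4 × 51 = 209.4 → 209

(110, 197, 209)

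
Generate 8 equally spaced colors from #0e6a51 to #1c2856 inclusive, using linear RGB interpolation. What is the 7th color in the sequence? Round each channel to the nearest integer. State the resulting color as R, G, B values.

With 8 swatches and endpoints inclusive, swatch 7 sits at t = (7 − 1)/(8 − 1) = 6/7 ≈ 0.8571.
#0e6a51 → (14, 106, 81); #1c2856 → (28, 40, 86).
R = 14 + 0.8571 × (28 − 14) = 25.999 → 26
G = 106 + 0.8571 × (40 − 106) = 49.431 → 49
B = 81 + 0.8571 × (86 − 81) = 85.285 → 85

(26, 49, 85)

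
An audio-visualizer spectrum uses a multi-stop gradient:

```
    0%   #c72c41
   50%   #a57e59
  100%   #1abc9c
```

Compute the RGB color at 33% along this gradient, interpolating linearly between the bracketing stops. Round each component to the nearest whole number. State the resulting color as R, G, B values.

33% lies between the 0% and 50% stops, so the local fraction is t = (33 − 0)/(50 − 0) = 33/50 ≈ 0.66.
#c72c41 → (199, 44, 65); #a57e59 → (165, 126, 89).
R = 199 + 0.66 × (165 − 199) = 176.56 → 177
G = 44 + 0.66 × (126 − 44) = 98.12 → 98
B = 65 + 0.66 × (89 − 65) = 80.84 → 81

(177, 98, 81)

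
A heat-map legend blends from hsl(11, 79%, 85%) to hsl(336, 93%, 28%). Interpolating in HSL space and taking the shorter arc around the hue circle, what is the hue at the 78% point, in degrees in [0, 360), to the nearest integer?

344

Hue: 336 − 11 = 325°, but |325| > 180 so the shorter arc goes the other way: Δh = 325 − 360 = -35°.
H = 11 + 0.78 × (-35) = -16.3 → -16 → -16 mod 360 = 344°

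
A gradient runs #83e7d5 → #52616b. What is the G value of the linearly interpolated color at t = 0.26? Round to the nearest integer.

G₁ = 231 (from #83e7d5), G₂ = 97 (from #52616b).
G = 231 + 0.26 × (97 − 231) = 196.16 → 196

196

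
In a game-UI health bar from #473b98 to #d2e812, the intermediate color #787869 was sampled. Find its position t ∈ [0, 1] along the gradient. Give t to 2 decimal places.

0.35

Invert the lerp on the G channel (largest span, 173): t = (120 − 59) / (232 − 59) = 61/173 = 0.3526.
Check on R: (120 − 71)/(210 − 71) = 0.3525 ✓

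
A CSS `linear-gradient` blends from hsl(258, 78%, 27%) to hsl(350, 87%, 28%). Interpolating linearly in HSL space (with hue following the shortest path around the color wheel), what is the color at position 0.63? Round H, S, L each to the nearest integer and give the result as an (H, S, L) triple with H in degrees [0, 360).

Hue arc: Δh = 350 − 258 = 92° (|Δh| ≤ 180, already the shorter path).
H = 258 + 0.63 × (92) = 315.96 → 316°
S = 78 + 0.63 × (87 − 78) = 83.67 → 84%
L = 27 + 0.63 × (28 − 27) = 27.63 → 28%

(316, 84, 28)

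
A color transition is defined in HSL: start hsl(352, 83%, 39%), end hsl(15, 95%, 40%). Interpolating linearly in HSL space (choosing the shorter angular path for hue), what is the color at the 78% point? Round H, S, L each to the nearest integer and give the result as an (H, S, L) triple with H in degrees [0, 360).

(10, 92, 40)

Hue: 15 − 352 = -337°, but |-337| > 180 so the shorter arc goes the other way: Δh = -337 + 360 = 23°.
H = 352 + 0.78 × (23) = 369.94 → 370 → 370 mod 360 = 10°
S = 83 + 0.78 × (95 − 83) = 92.36 → 92%
L = 39 + 0.78 × (40 − 39) = 39.78 → 40%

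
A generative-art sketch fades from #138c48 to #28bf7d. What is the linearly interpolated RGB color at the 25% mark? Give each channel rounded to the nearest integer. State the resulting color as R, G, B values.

(24, 153, 85)

#138c48 → (19, 140, 72); #28bf7d → (40, 191, 125).
25% corresponds to t = 0.25.
R = 19 + 0.25 × (40 − 19) = 19 + 0.25 × 21 = 24.25 → 24
G = 140 + 0.25 × (191 − 140) = 140 + 0.25 × 51 = 152.75 → 153
B = 72 + 0.25 × (125 − 72) = 72 + 0.25 × 53 = 85.25 → 85
So the blended color is (24, 153, 85), about #189955.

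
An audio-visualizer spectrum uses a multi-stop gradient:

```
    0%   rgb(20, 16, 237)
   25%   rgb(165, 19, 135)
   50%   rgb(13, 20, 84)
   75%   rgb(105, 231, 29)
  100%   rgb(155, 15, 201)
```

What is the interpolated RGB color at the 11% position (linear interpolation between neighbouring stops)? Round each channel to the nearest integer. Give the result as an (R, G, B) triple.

(84, 17, 192)

11% lies between the 0% and 25% stops, so the local fraction is t = (11 − 0)/(25 − 0) = 11/25 ≈ 0.44.
R = 20 + 0.44 × (165 − 20) = 83.8 → 84
G = 16 + 0.44 × (19 − 16) = 17.32 → 17
B = 237 + 0.44 × (135 − 237) = 192.12 → 192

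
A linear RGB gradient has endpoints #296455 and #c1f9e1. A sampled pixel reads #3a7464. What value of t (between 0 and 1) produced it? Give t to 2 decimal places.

0.11

Invert the lerp on the R channel (largest span, 152): t = (58 − 41) / (193 − 41) = 17/152 = 0.11184.
Check on G: (116 − 100)/(249 − 100) = 0.1074 ✓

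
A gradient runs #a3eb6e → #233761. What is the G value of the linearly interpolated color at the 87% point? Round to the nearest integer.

G₁ = 235 (from #a3eb6e), G₂ = 55 (from #233761).
G = 235 + 0.87 × (55 − 235) = 78.4 → 78

78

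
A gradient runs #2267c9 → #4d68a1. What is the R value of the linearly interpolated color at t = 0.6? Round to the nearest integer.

60

R₁ = 34 (from #2267c9), R₂ = 77 (from #4d68a1).
R = 34 + 0.6 × (77 − 34) = 59.8 → 60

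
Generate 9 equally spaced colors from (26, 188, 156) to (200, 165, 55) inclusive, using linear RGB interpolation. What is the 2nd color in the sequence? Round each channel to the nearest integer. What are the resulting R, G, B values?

With 9 swatches and endpoints inclusive, swatch 2 sits at t = (2 − 1)/(9 − 1) = 1/8 ≈ 0.125.
R = 26 + 0.125 × (200 − 26) = 47.75 → 48
G = 188 + 0.125 × (165 − 188) = 185.125 → 185
B = 156 + 0.125 × (55 − 156) = 143.375 → 143

(48, 185, 143)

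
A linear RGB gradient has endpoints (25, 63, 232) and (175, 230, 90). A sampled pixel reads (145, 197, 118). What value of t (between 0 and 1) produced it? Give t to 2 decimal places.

Invert the lerp on the G channel (largest span, 167): t = (197 − 63) / (230 − 63) = 134/167 = 0.8024.
Check on R: (145 − 25)/(175 − 25) = 0.8 ✓

0.80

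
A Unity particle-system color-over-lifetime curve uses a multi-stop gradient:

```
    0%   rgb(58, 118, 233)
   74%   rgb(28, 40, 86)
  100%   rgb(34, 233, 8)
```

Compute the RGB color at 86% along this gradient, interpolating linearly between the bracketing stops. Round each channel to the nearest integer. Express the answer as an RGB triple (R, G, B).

(31, 129, 50)

86% lies between the 74% and 100% stops, so the local fraction is t = (86 − 74)/(100 − 74) = 12/26 ≈ 0.4615.
R = 28 + 0.4615 × (34 − 28) = 30.769 → 31
G = 40 + 0.4615 × (233 − 40) = 129.07 → 129
B = 86 + 0.4615 × (8 − 86) = 50.003 → 50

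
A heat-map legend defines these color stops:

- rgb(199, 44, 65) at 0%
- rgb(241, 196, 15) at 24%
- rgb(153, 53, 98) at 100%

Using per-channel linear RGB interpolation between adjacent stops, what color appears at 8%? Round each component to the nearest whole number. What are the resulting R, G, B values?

8% lies between the 0% and 24% stops, so the local fraction is t = (8 − 0)/(24 − 0) = 8/24 ≈ 0.3333.
R = 199 + 0.3333 × (241 − 199) = 212.999 → 213
G = 44 + 0.3333 × (196 − 44) = 94.662 → 95
B = 65 + 0.3333 × (15 − 65) = 48.335 → 48

(213, 95, 48)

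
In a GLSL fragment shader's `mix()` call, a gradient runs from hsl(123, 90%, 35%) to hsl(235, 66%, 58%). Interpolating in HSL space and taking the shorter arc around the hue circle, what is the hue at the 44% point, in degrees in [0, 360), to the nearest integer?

172

Hue arc: Δh = 235 − 123 = 112° (|Δh| ≤ 180, already the shorter path).
H = 123 + 0.44 × (112) = 172.28 → 172°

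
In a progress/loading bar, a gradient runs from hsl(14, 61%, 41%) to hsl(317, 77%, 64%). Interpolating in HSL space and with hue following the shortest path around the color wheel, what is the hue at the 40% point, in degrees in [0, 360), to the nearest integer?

351

Hue: 317 − 14 = 303°, but |303| > 180 so the shorter arc goes the other way: Δh = 303 − 360 = -57°.
H = 14 + 0.4 × (-57) = -8.8 → -9 → -9 mod 360 = 351°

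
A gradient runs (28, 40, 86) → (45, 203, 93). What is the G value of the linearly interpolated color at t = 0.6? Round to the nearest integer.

G = 40 + 0.6 × (203 − 40) = 137.8 → 138

138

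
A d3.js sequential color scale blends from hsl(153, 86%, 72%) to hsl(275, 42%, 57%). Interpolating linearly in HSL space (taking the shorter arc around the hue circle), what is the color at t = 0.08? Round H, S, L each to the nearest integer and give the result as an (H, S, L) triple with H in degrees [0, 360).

(163, 82, 71)

Hue arc: Δh = 275 − 153 = 122° (|Δh| ≤ 180, already the shorter path).
H = 153 + 0.08 × (122) = 162.76 → 163°
S = 86 + 0.08 × (42 − 86) = 82.48 → 82%
L = 72 + 0.08 × (57 − 72) = 70.8 → 71%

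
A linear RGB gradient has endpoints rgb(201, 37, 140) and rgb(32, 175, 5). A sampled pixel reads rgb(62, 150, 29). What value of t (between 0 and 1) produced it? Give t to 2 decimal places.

Invert the lerp on the R channel (largest span, 169): t = (62 − 201) / (32 − 201) = -139/-169 = 0.82249.
Check on G: (150 − 37)/(175 − 37) = 0.8188 ✓

0.82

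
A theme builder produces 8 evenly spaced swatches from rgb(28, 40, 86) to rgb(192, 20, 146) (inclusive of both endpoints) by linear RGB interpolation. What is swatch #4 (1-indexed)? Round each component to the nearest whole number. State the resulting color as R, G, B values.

With 8 swatches and endpoints inclusive, swatch 4 sits at t = (4 − 1)/(8 − 1) = 3/7 ≈ 0.4286.
R = 28 + 0.4286 × (192 − 28) = 98.29 → 98
G = 40 + 0.4286 × (20 − 40) = 31.428 → 31
B = 86 + 0.4286 × (146 − 86) = 111.716 → 112

(98, 31, 112)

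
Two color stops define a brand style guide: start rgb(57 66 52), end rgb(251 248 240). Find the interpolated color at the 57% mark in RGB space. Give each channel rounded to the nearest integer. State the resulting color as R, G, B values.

57% corresponds to t = 0.57.
R = 57 + 0.57 × (251 − 57) = 57 + 0.57 × 194 = 167.58 → 168
G = 66 + 0.57 × (248 − 66) = 66 + 0.57 × 182 = 169.74 → 170
B = 52 + 0.57 × (240 − 52) = 52 + 0.57 × 188 = 159.16 → 159

(168, 170, 159)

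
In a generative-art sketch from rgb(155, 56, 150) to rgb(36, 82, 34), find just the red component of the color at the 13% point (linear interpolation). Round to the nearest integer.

140

R = 155 + 0.13 × (36 − 155) = 139.53 → 140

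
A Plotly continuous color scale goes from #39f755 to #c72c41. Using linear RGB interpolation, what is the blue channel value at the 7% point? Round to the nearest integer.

B₁ = 85 (from #39f755), B₂ = 65 (from #c72c41).
B = 85 + 0.07 × (65 − 85) = 83.6 → 84

84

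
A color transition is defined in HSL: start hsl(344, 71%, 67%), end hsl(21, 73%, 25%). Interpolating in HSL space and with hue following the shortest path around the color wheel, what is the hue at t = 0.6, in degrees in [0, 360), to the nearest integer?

6

Hue: 21 − 344 = -323°, but |-323| > 180 so the shorter arc goes the other way: Δh = -323 + 360 = 37°.
H = 344 + 0.6 × (37) = 366.2 → 366 → 366 mod 360 = 6°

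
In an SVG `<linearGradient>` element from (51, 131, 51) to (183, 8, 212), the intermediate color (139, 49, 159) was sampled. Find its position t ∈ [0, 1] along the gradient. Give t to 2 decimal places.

0.67

Invert the lerp on the B channel (largest span, 161): t = (159 − 51) / (212 − 51) = 108/161 = 0.67081.
Check on R: (139 − 51)/(183 − 51) = 0.6667 ✓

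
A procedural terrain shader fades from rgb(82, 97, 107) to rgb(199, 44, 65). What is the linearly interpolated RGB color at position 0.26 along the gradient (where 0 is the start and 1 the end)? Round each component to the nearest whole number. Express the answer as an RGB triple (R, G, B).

(112, 83, 96)

R = 82 + 0.26 × (199 − 82) = 82 + 0.26 × 117 = 112.42 → 112
G = 97 + 0.26 × (44 − 97) = 97 + 0.26 × -53 = 83.22 → 83
B = 107 + 0.26 × (65 − 107) = 107 + 0.26 × -42 = 96.08 → 96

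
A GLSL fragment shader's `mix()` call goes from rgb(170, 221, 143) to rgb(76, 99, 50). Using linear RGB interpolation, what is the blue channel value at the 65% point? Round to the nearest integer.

83

B = 143 + 0.65 × (50 − 143) = 82.55 → 83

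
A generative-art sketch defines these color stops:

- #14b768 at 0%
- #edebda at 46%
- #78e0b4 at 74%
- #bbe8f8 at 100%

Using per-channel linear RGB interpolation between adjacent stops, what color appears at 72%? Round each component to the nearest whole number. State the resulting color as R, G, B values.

72% lies between the 46% and 74% stops, so the local fraction is t = (72 − 46)/(74 − 46) = 26/28 ≈ 0.9286.
#edebda → (237, 235, 218); #78e0b4 → (120, 224, 180).
R = 237 + 0.9286 × (120 − 237) = 128.354 → 128
G = 235 + 0.9286 × (224 − 235) = 224.785 → 225
B = 218 + 0.9286 × (180 − 218) = 182.713 → 183

(128, 225, 183)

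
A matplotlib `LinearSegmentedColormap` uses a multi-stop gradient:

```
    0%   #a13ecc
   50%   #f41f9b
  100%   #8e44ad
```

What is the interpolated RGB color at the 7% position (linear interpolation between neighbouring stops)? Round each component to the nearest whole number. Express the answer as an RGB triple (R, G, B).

(173, 58, 197)

7% lies between the 0% and 50% stops, so the local fraction is t = (7 − 0)/(50 − 0) = 7/50 ≈ 0.14.
#a13ecc → (161, 62, 204); #f41f9b → (244, 31, 155).
R = 161 + 0.14 × (244 − 161) = 172.62 → 173
G = 62 + 0.14 × (31 − 62) = 57.66 → 58
B = 204 + 0.14 × (155 − 204) = 197.14 → 197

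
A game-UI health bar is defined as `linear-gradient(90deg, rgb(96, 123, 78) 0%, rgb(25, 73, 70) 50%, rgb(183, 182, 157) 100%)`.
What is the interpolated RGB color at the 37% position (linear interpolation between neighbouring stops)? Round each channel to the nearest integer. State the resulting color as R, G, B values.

(43, 86, 72)

37% lies between the 0% and 50% stops, so the local fraction is t = (37 − 0)/(50 − 0) = 37/50 ≈ 0.74.
R = 96 + 0.74 × (25 − 96) = 43.46 → 43
G = 123 + 0.74 × (73 − 123) = 86 → 86
B = 78 + 0.74 × (70 − 78) = 72.08 → 72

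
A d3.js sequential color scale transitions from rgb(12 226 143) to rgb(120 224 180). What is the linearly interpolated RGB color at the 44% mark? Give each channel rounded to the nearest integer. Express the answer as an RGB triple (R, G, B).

44% corresponds to t = 0.44.
R = 12 + 0.44 × (120 − 12) = 12 + 0.44 × 108 = 59.52 → 60
G = 226 + 0.44 × (224 − 226) = 226 + 0.44 × -2 = 225.12 → 225
B = 143 + 0.44 × (180 − 143) = 143 + 0.44 × 37 = 159.28 → 159
So the blended color is (60, 225, 159), about #3ce19f.

(60, 225, 159)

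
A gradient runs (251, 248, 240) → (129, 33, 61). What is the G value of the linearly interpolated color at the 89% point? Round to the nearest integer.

57

G = 248 + 0.89 × (33 − 248) = 56.65 → 57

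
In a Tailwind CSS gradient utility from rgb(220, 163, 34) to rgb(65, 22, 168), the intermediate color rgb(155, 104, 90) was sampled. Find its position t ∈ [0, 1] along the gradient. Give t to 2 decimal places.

Invert the lerp on the R channel (largest span, 155): t = (155 − 220) / (65 − 220) = -65/-155 = 0.41935.
Check on G: (104 − 163)/(22 − 163) = 0.4184 ✓

0.42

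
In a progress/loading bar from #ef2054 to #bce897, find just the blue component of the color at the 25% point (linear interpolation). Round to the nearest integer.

101

B₁ = 84 (from #ef2054), B₂ = 151 (from #bce897).
B = 84 + 0.25 × (151 − 84) = 100.75 → 101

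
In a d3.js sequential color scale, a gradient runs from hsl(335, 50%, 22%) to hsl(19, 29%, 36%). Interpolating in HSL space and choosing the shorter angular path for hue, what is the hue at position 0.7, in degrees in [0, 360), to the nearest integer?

Hue: 19 − 335 = -316°, but |-316| > 180 so the shorter arc goes the other way: Δh = -316 + 360 = 44°.
H = 335 + 0.7 × (44) = 365.8 → 366 → 366 mod 360 = 6°

6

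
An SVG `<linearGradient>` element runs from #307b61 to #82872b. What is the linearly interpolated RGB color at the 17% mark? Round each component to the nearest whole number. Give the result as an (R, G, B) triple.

#307b61 → (48, 123, 97); #82872b → (130, 135, 43).
17% corresponds to t = 0.17.
R = 48 + 0.17 × (130 − 48) = 48 + 0.17 × 82 = 61.94 → 62
G = 123 + 0.17 × (135 − 123) = 123 + 0.17 × 12 = 125.04 → 125
B = 97 + 0.17 × (43 − 97) = 97 + 0.17 × -54 = 87.82 → 88
So the blended color is (62, 125, 88), about #3e7d58.

(62, 125, 88)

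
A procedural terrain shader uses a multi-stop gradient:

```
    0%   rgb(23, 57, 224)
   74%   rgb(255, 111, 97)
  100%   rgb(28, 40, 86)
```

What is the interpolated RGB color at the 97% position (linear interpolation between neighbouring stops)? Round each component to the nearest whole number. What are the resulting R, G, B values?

97% lies between the 74% and 100% stops, so the local fraction is t = (97 − 74)/(100 − 74) = 23/26 ≈ 0.8846.
R = 255 + 0.8846 × (28 − 255) = 54.196 → 54
G = 111 + 0.8846 × (40 − 111) = 48.193 → 48
B = 97 + 0.8846 × (86 − 97) = 87.269 → 87

(54, 48, 87)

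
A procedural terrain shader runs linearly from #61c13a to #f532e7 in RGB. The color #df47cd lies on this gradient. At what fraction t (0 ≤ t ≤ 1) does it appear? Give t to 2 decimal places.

0.85

Invert the lerp on the B channel (largest span, 173): t = (205 − 58) / (231 − 58) = 147/173 = 0.84971.
Check on R: (223 − 97)/(245 − 97) = 0.8514 ✓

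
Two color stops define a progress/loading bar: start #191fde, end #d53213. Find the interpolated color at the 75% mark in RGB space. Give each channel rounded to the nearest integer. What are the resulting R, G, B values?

#191fde → (25, 31, 222); #d53213 → (213, 50, 19).
75% corresponds to t = 0.75.
R = 25 + 0.75 × (213 − 25) = 25 + 0.75 × 188 = 166 → 166
G = 31 + 0.75 × (50 − 31) = 31 + 0.75 × 19 = 45.25 → 45
B = 222 + 0.75 × (19 − 222) = 222 + 0.75 × -203 = 69.75 → 70

(166, 45, 70)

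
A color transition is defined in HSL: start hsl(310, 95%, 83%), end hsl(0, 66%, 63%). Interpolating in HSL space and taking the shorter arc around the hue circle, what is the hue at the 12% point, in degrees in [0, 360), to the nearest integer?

Hue: 0 − 310 = -310°, but |-310| > 180 so the shorter arc goes the other way: Δh = -310 + 360 = 50°.
H = 310 + 0.12 × (50) = 316 → 316°

316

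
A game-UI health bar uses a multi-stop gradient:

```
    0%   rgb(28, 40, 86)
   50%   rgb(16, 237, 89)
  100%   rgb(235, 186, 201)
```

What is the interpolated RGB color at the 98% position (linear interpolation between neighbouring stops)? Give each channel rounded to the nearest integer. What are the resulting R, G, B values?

98% lies between the 50% and 100% stops, so the local fraction is t = (98 − 50)/(100 − 50) = 48/50 ≈ 0.96.
R = 16 + 0.96 × (235 − 16) = 226.24 → 226
G = 237 + 0.96 × (186 − 237) = 188.04 → 188
B = 89 + 0.96 × (201 − 89) = 196.52 → 197

(226, 188, 197)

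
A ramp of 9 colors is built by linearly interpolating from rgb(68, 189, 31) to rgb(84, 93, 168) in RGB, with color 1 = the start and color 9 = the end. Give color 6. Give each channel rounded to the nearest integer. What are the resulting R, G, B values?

(78, 129, 117)

With 9 swatches and endpoints inclusive, swatch 6 sits at t = (6 − 1)/(9 − 1) = 5/8 ≈ 0.625.
R = 68 + 0.625 × (84 − 68) = 78 → 78
G = 189 + 0.625 × (93 − 189) = 129 → 129
B = 31 + 0.625 × (168 − 31) = 116.625 → 117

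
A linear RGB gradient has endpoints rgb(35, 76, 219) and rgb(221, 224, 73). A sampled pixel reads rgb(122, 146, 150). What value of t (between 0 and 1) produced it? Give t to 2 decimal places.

Invert the lerp on the R channel (largest span, 186): t = (122 − 35) / (221 − 35) = 87/186 = 0.46774.
Check on G: (146 − 76)/(224 − 76) = 0.473 ✓

0.47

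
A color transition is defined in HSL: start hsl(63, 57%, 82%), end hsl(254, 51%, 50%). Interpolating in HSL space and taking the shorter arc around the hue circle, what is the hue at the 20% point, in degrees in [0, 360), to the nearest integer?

Hue: 254 − 63 = 191°, but |191| > 180 so the shorter arc goes the other way: Δh = 191 − 360 = -169°.
H = 63 + 0.2 × (-169) = 29.2 → 29°

29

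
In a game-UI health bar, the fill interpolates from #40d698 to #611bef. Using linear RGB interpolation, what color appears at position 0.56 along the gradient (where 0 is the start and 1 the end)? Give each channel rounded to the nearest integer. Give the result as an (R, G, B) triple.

#40d698 → (64, 214, 152); #611bef → (97, 27, 239).
R = 64 + 0.56 × (97 − 64) = 64 + 0.56 × 33 = 82.48 → 82
G = 214 + 0.56 × (27 − 214) = 214 + 0.56 × -187 = 109.28 → 109
B = 152 + 0.56 × (239 − 152) = 152 + 0.56 × 87 = 200.72 → 201
So the blended color is (82, 109, 201), about #526dc9.

(82, 109, 201)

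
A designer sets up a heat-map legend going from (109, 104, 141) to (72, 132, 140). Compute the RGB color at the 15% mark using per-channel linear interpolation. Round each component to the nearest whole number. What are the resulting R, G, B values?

15% corresponds to t = 0.15.
R = 109 + 0.15 × (72 − 109) = 109 + 0.15 × -37 = 103.45 → 103
G = 104 + 0.15 × (132 − 104) = 104 + 0.15 × 28 = 108.2 → 108
B = 141 + 0.15 × (140 − 141) = 141 + 0.15 × -1 = 140.85 → 141
So the blended color is (103, 108, 141), about #676c8d.

(103, 108, 141)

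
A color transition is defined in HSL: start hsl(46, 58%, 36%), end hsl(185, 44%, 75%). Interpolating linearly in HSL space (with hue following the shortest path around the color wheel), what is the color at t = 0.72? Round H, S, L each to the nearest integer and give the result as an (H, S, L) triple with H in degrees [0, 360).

(146, 48, 64)

Hue arc: Δh = 185 − 46 = 139° (|Δh| ≤ 180, already the shorter path).
H = 46 + 0.72 × (139) = 146.08 → 146°
S = 58 + 0.72 × (44 − 58) = 47.92 → 48%
L = 36 + 0.72 × (75 − 36) = 64.08 → 64%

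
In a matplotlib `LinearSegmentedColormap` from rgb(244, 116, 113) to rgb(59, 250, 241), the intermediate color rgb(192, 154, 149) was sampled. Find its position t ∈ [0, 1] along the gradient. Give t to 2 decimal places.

Invert the lerp on the R channel (largest span, 185): t = (192 − 244) / (59 − 244) = -52/-185 = 0.28108.
Check on G: (154 − 116)/(250 − 116) = 0.2836 ✓

0.28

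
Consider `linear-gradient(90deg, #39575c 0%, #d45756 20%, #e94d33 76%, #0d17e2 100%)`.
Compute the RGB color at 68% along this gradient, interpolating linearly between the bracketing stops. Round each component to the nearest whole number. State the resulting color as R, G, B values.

(230, 78, 56)

68% lies between the 20% and 76% stops, so the local fraction is t = (68 − 20)/(76 − 20) = 48/56 ≈ 0.8571.
#d45756 → (212, 87, 86); #e94d33 → (233, 77, 51).
R = 212 + 0.8571 × (233 − 212) = 229.999 → 230
G = 87 + 0.8571 × (77 − 87) = 78.429 → 78
B = 86 + 0.8571 × (51 − 86) = 56.002 → 56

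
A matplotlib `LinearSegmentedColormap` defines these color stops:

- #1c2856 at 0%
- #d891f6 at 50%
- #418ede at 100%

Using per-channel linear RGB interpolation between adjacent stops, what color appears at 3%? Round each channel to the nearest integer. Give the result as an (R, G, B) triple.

(39, 46, 96)

3% lies between the 0% and 50% stops, so the local fraction is t = (3 − 0)/(50 − 0) = 3/50 ≈ 0.06.
#1c2856 → (28, 40, 86); #d891f6 → (216, 145, 246).
R = 28 + 0.06 × (216 − 28) = 39.28 → 39
G = 40 + 0.06 × (145 − 40) = 46.3 → 46
B = 86 + 0.06 × (246 − 86) = 95.6 → 96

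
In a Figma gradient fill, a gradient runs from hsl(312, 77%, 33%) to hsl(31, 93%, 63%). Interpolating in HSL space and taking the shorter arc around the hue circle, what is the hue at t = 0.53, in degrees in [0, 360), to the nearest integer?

354

Hue: 31 − 312 = -281°, but |-281| > 180 so the shorter arc goes the other way: Δh = -281 + 360 = 79°.
H = 312 + 0.53 × (79) = 353.87 → 354°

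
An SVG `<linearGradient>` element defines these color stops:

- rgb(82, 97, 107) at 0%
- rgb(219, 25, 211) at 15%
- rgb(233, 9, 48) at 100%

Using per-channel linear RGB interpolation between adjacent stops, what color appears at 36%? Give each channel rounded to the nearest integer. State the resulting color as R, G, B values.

36% lies between the 15% and 100% stops, so the local fraction is t = (36 − 15)/(100 − 15) = 21/85 ≈ 0.2471.
R = 219 + 0.2471 × (233 − 219) = 222.459 → 222
G = 25 + 0.2471 × (9 − 25) = 21.046 → 21
B = 211 + 0.2471 × (48 − 211) = 170.723 → 171

(222, 21, 171)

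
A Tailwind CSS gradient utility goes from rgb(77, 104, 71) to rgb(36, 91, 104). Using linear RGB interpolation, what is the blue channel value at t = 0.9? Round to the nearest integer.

B = 71 + 0.9 × (104 − 71) = 100.7 → 101

101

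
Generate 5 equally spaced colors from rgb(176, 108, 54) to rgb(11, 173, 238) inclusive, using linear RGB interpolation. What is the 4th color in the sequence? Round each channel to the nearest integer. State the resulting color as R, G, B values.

With 5 swatches and endpoints inclusive, swatch 4 sits at t = (4 − 1)/(5 − 1) = 3/4 ≈ 0.75.
R = 176 + 0.75 × (11 − 176) = 52.25 → 52
G = 108 + 0.75 × (173 − 108) = 156.75 → 157
B = 54 + 0.75 × (238 − 54) = 192 → 192

(52, 157, 192)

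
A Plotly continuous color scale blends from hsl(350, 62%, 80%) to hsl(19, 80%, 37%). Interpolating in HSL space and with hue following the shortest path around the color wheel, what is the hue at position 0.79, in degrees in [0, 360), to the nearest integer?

Hue: 19 − 350 = -331°, but |-331| > 180 so the shorter arc goes the other way: Δh = -331 + 360 = 29°.
H = 350 + 0.79 × (29) = 372.91 → 373 → 373 mod 360 = 13°

13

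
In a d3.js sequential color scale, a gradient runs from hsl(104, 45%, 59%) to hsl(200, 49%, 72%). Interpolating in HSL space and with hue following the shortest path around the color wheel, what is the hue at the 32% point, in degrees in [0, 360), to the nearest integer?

135

Hue arc: Δh = 200 − 104 = 96° (|Δh| ≤ 180, already the shorter path).
H = 104 + 0.32 × (96) = 134.72 → 135°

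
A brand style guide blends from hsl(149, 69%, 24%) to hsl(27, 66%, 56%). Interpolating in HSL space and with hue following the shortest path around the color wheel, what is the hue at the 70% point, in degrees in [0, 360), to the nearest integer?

64

Hue arc: Δh = 27 − 149 = -122° (|Δh| ≤ 180, already the shorter path).
H = 149 + 0.7 × (-122) = 63.6 → 64°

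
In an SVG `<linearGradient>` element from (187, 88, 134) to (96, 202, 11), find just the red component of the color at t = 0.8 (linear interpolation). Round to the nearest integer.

114

R = 187 + 0.8 × (96 − 187) = 114.2 → 114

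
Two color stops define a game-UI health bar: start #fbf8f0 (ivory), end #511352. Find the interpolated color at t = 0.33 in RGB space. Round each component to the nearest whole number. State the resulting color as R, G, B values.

(195, 172, 188)

#fbf8f0 → (251, 248, 240); #511352 → (81, 19, 82).
R = 251 + 0.33 × (81 − 251) = 251 + 0.33 × -170 = 194.9 → 195
G = 248 + 0.33 × (19 − 248) = 248 + 0.33 × -229 = 172.43 → 172
B = 240 + 0.33 × (82 − 240) = 240 + 0.33 × -158 = 187.86 → 188
So the blended color is (195, 172, 188), about #c3acbc.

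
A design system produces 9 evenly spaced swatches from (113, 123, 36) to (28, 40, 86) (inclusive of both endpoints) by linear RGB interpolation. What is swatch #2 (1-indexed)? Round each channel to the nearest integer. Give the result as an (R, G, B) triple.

With 9 swatches and endpoints inclusive, swatch 2 sits at t = (2 − 1)/(9 − 1) = 1/8 ≈ 0.125.
R = 113 + 0.125 × (28 − 113) = 102.375 → 102
G = 123 + 0.125 × (40 − 123) = 112.625 → 113
B = 36 + 0.125 × (86 − 36) = 42.25 → 42

(102, 113, 42)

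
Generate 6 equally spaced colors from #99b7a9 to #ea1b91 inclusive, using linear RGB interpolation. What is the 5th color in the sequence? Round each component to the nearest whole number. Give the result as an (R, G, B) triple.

(218, 58, 150)

With 6 swatches and endpoints inclusive, swatch 5 sits at t = (5 − 1)/(6 − 1) = 4/5 ≈ 0.8.
#99b7a9 → (153, 183, 169); #ea1b91 → (234, 27, 145).
R = 153 + 0.8 × (234 − 153) = 217.8 → 218
G = 183 + 0.8 × (27 − 183) = 58.2 → 58
B = 169 + 0.8 × (145 − 169) = 149.8 → 150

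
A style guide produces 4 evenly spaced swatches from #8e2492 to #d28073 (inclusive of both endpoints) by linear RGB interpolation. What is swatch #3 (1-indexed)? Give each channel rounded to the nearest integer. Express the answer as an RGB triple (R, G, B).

With 4 swatches and endpoints inclusive, swatch 3 sits at t = (3 − 1)/(4 − 1) = 2/3 ≈ 0.6667.
#8e2492 → (142, 36, 146); #d28073 → (210, 128, 115).
R = 142 + 0.6667 × (210 − 142) = 187.336 → 187
G = 36 + 0.6667 × (128 − 36) = 97.336 → 97
B = 146 + 0.6667 × (115 − 146) = 125.332 → 125

(187, 97, 125)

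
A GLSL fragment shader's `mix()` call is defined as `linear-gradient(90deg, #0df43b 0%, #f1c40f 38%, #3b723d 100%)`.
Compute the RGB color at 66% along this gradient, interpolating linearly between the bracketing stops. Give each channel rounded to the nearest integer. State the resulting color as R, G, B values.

66% lies between the 38% and 100% stops, so the local fraction is t = (66 − 38)/(100 − 38) = 28/62 ≈ 0.4516.
#f1c40f → (241, 196, 15); #3b723d → (59, 114, 61).
R = 241 + 0.4516 × (59 − 241) = 158.809 → 159
G = 196 + 0.4516 × (114 − 196) = 158.969 → 159
B = 15 + 0.4516 × (61 − 15) = 35.774 → 36

(159, 159, 36)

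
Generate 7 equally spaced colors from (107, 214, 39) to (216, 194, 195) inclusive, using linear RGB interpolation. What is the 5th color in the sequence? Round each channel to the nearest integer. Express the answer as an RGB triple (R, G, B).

(180, 201, 143)

With 7 swatches and endpoints inclusive, swatch 5 sits at t = (5 − 1)/(7 − 1) = 4/6 ≈ 0.6667.
R = 107 + 0.6667 × (216 − 107) = 179.67 → 180
G = 214 + 0.6667 × (194 − 214) = 200.666 → 201
B = 39 + 0.6667 × (195 − 39) = 143.005 → 143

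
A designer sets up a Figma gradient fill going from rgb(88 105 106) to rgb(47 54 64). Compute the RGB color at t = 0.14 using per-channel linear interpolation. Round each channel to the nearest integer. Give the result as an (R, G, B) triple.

(82, 98, 100)

R = 88 + 0.14 × (47 − 88) = 88 + 0.14 × -41 = 82.26 → 82
G = 105 + 0.14 × (54 − 105) = 105 + 0.14 × -51 = 97.86 → 98
B = 106 + 0.14 × (64 − 106) = 106 + 0.14 × -42 = 100.12 → 100
So the blended color is (82, 98, 100), about #526264.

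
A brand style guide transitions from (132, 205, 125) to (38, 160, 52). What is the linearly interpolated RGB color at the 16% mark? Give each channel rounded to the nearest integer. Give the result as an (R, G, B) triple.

16% corresponds to t = 0.16.
R = 132 + 0.16 × (38 − 132) = 132 + 0.16 × -94 = 116.96 → 117
G = 205 + 0.16 × (160 − 205) = 205 + 0.16 × -45 = 197.8 → 198
B = 125 + 0.16 × (52 − 125) = 125 + 0.16 × -73 = 113.32 → 113

(117, 198, 113)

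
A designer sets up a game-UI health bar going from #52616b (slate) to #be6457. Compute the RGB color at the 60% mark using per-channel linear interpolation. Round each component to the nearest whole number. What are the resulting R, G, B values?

#52616b → (82, 97, 107); #be6457 → (190, 100, 87).
60% corresponds to t = 0.6.
R = 82 + 0.6 × (190 − 82) = 82 + 0.6 × 108 = 146.8 → 147
G = 97 + 0.6 × (100 − 97) = 97 + 0.6 × 3 = 98.8 → 99
B = 107 + 0.6 × (87 − 107) = 107 + 0.6 × -20 = 95 → 95
So the blended color is (147, 99, 95), about #93635f.

(147, 99, 95)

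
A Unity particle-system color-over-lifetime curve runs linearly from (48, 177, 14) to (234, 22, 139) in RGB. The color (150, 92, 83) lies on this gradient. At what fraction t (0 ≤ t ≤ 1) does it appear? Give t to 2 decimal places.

0.55

Invert the lerp on the R channel (largest span, 186): t = (150 − 48) / (234 − 48) = 102/186 = 0.54839.
Check on G: (92 − 177)/(22 − 177) = 0.5484 ✓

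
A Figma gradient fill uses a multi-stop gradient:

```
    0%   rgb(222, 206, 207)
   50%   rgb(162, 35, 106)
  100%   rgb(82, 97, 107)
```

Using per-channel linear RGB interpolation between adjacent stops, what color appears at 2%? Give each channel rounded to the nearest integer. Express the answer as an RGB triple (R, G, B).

2% lies between the 0% and 50% stops, so the local fraction is t = (2 − 0)/(50 − 0) = 2/50 ≈ 0.04.
R = 222 + 0.04 × (162 − 222) = 219.6 → 220
G = 206 + 0.04 × (35 − 206) = 199.16 → 199
B = 207 + 0.04 × (106 − 207) = 202.96 → 203

(220, 199, 203)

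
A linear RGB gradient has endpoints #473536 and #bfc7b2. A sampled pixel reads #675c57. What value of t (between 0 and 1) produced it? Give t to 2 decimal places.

0.27

Invert the lerp on the G channel (largest span, 146): t = (92 − 53) / (199 − 53) = 39/146 = 0.26712.
Check on R: (103 − 71)/(191 − 71) = 0.2667 ✓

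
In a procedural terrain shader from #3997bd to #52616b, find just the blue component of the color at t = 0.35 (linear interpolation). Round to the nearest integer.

B₁ = 189 (from #3997bd), B₂ = 107 (from #52616b).
B = 189 + 0.35 × (107 − 189) = 160.3 → 160

160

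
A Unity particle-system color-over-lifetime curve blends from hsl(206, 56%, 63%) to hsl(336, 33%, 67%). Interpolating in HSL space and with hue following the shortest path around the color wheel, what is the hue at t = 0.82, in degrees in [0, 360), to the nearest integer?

Hue arc: Δh = 336 − 206 = 130° (|Δh| ≤ 180, already the shorter path).
H = 206 + 0.82 × (130) = 312.6 → 313°

313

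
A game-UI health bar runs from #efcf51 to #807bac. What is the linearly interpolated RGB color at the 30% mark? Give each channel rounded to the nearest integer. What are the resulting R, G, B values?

(206, 182, 108)

#efcf51 → (239, 207, 81); #807bac → (128, 123, 172).
30% corresponds to t = 0.3.
R = 239 + 0.3 × (128 − 239) = 239 + 0.3 × -111 = 205.7 → 206
G = 207 + 0.3 × (123 − 207) = 207 + 0.3 × -84 = 181.8 → 182
B = 81 + 0.3 × (172 − 81) = 81 + 0.3 × 91 = 108.3 → 108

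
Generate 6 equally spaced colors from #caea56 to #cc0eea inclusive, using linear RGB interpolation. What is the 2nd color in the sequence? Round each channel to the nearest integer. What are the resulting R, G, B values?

With 6 swatches and endpoints inclusive, swatch 2 sits at t = (2 − 1)/(6 − 1) = 1/5 ≈ 0.2.
#caea56 → (202, 234, 86); #cc0eea → (204, 14, 234).
R = 202 + 0.2 × (204 − 202) = 202.4 → 202
G = 234 + 0.2 × (14 − 234) = 190 → 190
B = 86 + 0.2 × (234 − 86) = 115.6 → 116

(202, 190, 116)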